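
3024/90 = 33 + 3/5 = 33.60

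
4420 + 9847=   14267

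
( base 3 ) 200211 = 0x1fc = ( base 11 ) 422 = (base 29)HF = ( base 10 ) 508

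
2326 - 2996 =  -  670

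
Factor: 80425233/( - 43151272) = -2^( -3 )*3^2*7^1 *19^1 * 67189^1*5393909^( - 1)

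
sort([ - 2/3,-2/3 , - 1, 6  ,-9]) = [ - 9, - 1, - 2/3,-2/3, 6]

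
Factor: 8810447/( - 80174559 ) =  - 3^ ( - 1)* 1249^( - 1) * 21397^( - 1)*8810447^1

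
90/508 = 45/254 = 0.18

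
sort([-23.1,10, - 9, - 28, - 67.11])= [ - 67.11,-28, - 23.1,-9, 10] 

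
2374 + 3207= 5581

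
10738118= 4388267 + 6349851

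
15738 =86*183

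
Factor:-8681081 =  - 19^1*456899^1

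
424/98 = 4 + 16/49=4.33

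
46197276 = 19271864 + 26925412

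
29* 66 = 1914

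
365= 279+86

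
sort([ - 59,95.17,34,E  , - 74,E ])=[-74, - 59, E,E,34,95.17 ] 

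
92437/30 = 3081 + 7/30 = 3081.23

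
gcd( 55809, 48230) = 689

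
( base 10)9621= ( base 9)14170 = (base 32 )9CL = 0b10010110010101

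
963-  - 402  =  1365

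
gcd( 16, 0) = 16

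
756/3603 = 252/1201 =0.21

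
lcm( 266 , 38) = 266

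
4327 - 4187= 140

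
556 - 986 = -430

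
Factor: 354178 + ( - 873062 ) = -518884 = -  2^2*73^1*1777^1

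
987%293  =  108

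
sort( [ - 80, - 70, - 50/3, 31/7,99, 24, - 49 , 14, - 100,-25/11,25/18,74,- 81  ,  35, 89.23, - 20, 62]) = [ - 100, - 81, - 80, - 70 ,-49, - 20, - 50/3,-25/11,25/18,  31/7, 14,24,  35, 62, 74, 89.23 , 99 ]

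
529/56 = 9 + 25/56 = 9.45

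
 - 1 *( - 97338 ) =97338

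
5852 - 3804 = 2048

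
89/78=89/78 = 1.14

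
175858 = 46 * 3823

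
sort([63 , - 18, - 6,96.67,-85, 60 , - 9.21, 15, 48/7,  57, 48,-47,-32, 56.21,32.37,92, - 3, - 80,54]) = [- 85,  -  80, - 47 ,-32, - 18, - 9.21, - 6, - 3,48/7,15 , 32.37, 48,54,56.21,57,60,63, 92,96.67 ] 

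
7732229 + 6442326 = 14174555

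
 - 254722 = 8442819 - 8697541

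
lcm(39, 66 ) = 858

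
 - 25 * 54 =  - 1350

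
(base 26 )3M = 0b1100100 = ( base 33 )31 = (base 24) 44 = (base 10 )100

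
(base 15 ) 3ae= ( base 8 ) 1507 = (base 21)1ik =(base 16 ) 347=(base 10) 839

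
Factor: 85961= 67^1 * 1283^1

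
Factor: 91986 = 2^1*3^1*15331^1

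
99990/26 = 3845 + 10/13 = 3845.77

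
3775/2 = 1887 + 1/2= 1887.50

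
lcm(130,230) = 2990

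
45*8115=365175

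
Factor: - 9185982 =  - 2^1*3^1*13^1*29^1*31^1*131^1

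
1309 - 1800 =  - 491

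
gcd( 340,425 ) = 85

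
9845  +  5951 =15796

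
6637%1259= 342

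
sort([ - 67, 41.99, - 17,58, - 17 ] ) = [ - 67, - 17, - 17,41.99, 58 ] 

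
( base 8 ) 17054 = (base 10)7724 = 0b1111000101100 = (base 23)EDJ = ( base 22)fl2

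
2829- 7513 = -4684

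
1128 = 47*24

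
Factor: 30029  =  30029^1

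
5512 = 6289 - 777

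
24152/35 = 24152/35 = 690.06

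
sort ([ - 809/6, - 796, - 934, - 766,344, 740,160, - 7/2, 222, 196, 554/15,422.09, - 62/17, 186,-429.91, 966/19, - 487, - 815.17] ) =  [ - 934,-815.17 , - 796, - 766, - 487  , - 429.91,-809/6, - 62/17 , - 7/2, 554/15, 966/19,160,  186, 196,  222,344, 422.09, 740 ]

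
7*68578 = 480046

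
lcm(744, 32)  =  2976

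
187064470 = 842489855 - 655425385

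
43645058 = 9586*4553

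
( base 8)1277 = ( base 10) 703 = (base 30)nd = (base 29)O7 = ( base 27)Q1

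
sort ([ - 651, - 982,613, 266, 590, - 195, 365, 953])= [ - 982 , - 651, - 195, 266, 365,590, 613, 953]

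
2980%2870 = 110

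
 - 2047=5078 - 7125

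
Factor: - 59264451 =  - 3^2*6584939^1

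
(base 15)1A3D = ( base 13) 2782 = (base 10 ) 5683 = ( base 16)1633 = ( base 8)13063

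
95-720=-625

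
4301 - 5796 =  - 1495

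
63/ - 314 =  - 1 + 251/314 = - 0.20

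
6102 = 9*678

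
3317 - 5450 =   -  2133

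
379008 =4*94752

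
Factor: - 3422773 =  - 3422773^1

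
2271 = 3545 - 1274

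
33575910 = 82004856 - 48428946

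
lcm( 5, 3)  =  15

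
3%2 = 1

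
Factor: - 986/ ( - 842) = 493/421 = 17^1 * 29^1 * 421^(-1)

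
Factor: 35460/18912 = 2^( - 3 ) * 3^1*5^1 = 15/8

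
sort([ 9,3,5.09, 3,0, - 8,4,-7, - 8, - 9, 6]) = [ - 9, - 8, - 8, - 7  ,  0,3,  3,4,5.09, 6,9 ]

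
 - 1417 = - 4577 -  - 3160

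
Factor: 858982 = 2^1*311^1*1381^1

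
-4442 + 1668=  - 2774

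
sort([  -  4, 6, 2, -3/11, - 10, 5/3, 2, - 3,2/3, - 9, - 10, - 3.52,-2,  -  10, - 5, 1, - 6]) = [ - 10, - 10, - 10,  -  9, - 6, - 5, - 4, - 3.52, -3, - 2,-3/11,2/3,1, 5/3, 2, 2,6]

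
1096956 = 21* 52236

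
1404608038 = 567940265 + 836667773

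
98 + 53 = 151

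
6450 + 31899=38349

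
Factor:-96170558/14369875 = - 2^1* 5^( - 3 )*11^2*13^( - 1 )*37^( - 1 )*239^ ( - 1) * 587^1 *677^1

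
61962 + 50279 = 112241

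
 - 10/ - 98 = 5/49 = 0.10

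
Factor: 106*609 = 2^1*3^1*7^1*29^1*53^1 = 64554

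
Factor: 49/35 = 5^( - 1)*7^1 = 7/5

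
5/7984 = 5/7984  =  0.00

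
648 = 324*2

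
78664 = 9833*8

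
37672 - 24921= 12751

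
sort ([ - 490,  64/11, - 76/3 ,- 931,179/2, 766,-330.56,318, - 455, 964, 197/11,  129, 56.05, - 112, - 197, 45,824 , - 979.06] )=[ - 979.06,  -  931,-490, - 455,  -  330.56, - 197 ,  -  112, - 76/3,64/11,197/11, 45 , 56.05,179/2,129,  318,766, 824,964] 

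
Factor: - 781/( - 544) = 2^ (  -  5)*11^1*17^(  -  1 )*71^1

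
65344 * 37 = 2417728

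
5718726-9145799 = -3427073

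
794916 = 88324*9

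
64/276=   16/69= 0.23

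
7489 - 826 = 6663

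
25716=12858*2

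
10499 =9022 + 1477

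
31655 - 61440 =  -29785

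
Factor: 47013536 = 2^5 *47^1*31259^1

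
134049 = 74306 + 59743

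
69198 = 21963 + 47235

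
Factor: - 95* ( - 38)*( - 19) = - 68590 = -  2^1 * 5^1*19^3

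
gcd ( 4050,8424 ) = 162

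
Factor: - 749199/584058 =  - 803/626 =- 2^( - 1)*11^1 *73^1*313^(- 1)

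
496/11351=496/11351 = 0.04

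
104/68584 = 13/8573= 0.00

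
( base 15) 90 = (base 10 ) 135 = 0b10000111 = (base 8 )207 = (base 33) 43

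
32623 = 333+32290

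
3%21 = 3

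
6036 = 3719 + 2317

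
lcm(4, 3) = 12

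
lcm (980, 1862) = 18620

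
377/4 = 377/4  =  94.25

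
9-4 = 5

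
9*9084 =81756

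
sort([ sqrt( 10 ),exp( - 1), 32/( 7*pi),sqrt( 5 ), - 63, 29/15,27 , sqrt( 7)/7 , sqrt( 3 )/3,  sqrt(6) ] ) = [ - 63,  exp( -1) , sqrt(7 ) /7, sqrt( 3)/3, 32/( 7*pi ) , 29/15, sqrt(5),sqrt(6),sqrt(10 ),27] 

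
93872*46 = 4318112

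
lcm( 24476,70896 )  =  2055984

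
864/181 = 4 + 140/181 = 4.77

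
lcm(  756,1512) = 1512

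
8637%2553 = 978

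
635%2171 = 635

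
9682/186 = 52+5/93= 52.05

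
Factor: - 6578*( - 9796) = 2^3*11^1*13^1*23^1*31^1*79^1  =  64438088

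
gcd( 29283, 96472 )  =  1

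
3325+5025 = 8350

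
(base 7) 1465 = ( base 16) 24A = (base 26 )me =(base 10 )586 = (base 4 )21022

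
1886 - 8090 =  - 6204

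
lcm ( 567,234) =14742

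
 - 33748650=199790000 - 233538650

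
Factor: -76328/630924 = - 94/777 = - 2^1*3^( - 1)*7^( - 1)*37^( - 1)*47^1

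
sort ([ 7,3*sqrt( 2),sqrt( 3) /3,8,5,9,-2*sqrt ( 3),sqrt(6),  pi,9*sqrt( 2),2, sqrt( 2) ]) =[ - 2*sqrt( 3),sqrt(3)/3,sqrt( 2 ), 2,sqrt( 6), pi,3 * sqrt( 2 ), 5 , 7, 8,9,9*sqrt(2 )] 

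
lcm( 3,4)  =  12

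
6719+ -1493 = 5226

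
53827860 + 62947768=116775628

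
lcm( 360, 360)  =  360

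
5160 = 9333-4173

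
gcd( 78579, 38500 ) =1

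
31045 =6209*5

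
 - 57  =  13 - 70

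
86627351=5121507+81505844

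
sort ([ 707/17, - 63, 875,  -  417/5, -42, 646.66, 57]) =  [ - 417/5,  -  63,- 42,707/17,57,  646.66,875]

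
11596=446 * 26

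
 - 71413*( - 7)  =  499891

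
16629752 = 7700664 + 8929088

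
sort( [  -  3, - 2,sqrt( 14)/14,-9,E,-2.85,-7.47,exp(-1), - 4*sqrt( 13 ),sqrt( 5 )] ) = [ - 4*sqrt(13) ,-9,-7.47,-3, - 2.85,-2,sqrt( 14)/14, exp (  -  1),sqrt(5), E ]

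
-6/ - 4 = 3/2 = 1.50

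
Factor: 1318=2^1*659^1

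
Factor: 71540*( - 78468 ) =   -  2^4*3^1*5^1*7^2 * 13^1*73^1*503^1=- 5613600720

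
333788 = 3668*91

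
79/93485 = 79/93485=0.00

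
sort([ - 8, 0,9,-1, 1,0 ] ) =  [  -  8, - 1, 0, 0,1,9] 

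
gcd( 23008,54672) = 16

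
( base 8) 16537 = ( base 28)9gf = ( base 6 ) 54451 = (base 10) 7519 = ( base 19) 11FE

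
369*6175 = 2278575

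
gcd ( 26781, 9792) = 3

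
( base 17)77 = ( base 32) 3U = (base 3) 11200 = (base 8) 176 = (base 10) 126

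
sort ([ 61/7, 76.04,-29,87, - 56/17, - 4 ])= [  -  29,- 4, - 56/17,61/7, 76.04,87 ]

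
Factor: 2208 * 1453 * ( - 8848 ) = - 28386365952 = -  2^9*3^1*7^1 * 23^1*79^1 * 1453^1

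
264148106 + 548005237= 812153343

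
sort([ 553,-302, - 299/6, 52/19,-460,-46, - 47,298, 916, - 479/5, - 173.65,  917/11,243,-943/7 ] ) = [ - 460, - 302,  -  173.65, - 943/7, - 479/5, - 299/6, - 47 , - 46,  52/19,  917/11,243,298, 553,916]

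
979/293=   3 + 100/293 = 3.34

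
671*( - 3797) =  - 2547787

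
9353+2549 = 11902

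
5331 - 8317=-2986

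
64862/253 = 256 +94/253  =  256.37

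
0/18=0 = 0.00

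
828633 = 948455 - 119822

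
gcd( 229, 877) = 1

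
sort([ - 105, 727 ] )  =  [ - 105,727 ] 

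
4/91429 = 4/91429 = 0.00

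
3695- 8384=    - 4689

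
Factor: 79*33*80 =2^4*3^1*5^1*11^1*79^1 =208560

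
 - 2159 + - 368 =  - 2527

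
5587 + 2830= 8417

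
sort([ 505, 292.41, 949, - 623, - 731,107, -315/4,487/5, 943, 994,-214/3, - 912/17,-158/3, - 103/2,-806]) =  [ - 806, - 731, - 623, - 315/4, - 214/3, - 912/17, - 158/3, - 103/2, 487/5,107,292.41,  505,943, 949,994 ] 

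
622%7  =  6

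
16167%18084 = 16167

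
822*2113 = 1736886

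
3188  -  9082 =-5894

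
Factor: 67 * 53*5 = 5^1*53^1*67^1 = 17755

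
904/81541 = 904/81541 = 0.01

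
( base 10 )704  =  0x2c0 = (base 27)Q2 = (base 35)k4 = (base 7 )2024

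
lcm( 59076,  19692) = 59076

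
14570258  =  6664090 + 7906168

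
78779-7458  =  71321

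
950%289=83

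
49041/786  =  16347/262 = 62.39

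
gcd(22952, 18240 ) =152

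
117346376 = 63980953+53365423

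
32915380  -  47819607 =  - 14904227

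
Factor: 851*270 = 2^1 * 3^3*5^1*23^1*37^1 = 229770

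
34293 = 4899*7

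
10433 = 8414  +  2019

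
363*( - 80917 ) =-29372871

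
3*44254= 132762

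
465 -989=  - 524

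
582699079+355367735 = 938066814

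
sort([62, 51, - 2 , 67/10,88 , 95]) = [  -  2,67/10,51,62,88,95 ] 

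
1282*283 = 362806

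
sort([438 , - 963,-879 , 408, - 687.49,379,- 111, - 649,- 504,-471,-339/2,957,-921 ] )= [-963, - 921 ,  -  879,-687.49, - 649, - 504, - 471, - 339/2,- 111, 379, 408, 438, 957]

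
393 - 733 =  - 340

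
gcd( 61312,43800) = 8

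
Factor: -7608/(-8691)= 2^3*317^1*2897^( - 1) = 2536/2897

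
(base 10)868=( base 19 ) 27d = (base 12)604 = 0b1101100100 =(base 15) 3cd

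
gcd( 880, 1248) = 16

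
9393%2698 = 1299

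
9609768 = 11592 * 829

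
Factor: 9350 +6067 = 3^3*571^1 = 15417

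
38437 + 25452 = 63889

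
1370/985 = 274/197 = 1.39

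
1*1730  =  1730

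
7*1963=13741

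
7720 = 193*40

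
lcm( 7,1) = 7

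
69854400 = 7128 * 9800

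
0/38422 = 0 = 0.00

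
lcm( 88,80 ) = 880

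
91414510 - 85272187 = 6142323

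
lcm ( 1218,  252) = 7308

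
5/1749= 5/1749 = 0.00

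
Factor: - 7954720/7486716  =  -1988680/1871679 = - 2^3*3^ (-1 )*5^1*83^1 * 599^1*623893^( - 1)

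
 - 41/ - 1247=41/1247  =  0.03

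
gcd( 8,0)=8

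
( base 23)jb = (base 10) 448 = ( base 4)13000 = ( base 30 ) es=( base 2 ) 111000000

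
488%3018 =488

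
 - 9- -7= - 2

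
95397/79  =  1207 + 44/79 = 1207.56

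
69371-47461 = 21910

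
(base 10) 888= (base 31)SK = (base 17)314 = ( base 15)3E3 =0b1101111000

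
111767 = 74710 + 37057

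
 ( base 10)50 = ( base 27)1n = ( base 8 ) 62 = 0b110010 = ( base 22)26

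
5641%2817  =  7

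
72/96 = 3/4 = 0.75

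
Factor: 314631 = 3^3 *43^1*271^1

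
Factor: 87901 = 11^1 * 61^1*131^1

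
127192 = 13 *9784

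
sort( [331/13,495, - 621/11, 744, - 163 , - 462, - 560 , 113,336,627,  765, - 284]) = [ - 560, - 462 , - 284, - 163, - 621/11,331/13,  113, 336,  495 , 627,  744, 765] 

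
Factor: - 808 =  - 2^3*101^1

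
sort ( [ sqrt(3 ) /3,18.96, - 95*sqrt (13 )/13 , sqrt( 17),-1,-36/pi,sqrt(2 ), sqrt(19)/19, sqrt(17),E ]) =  [ - 95*sqrt(13 )/13, - 36/pi, -1,  sqrt( 19 ) /19 , sqrt(3 )/3,sqrt(2 ) , E, sqrt( 17),sqrt( 17) , 18.96 ]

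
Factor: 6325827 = 3^1 *337^1*6257^1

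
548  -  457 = 91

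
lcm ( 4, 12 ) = 12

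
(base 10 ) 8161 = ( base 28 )abd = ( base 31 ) 8F8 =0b1111111100001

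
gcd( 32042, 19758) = 74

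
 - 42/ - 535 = 42/535 = 0.08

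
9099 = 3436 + 5663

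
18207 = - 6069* (-3 )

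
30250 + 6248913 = 6279163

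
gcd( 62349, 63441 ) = 21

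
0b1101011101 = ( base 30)SL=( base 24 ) 1bl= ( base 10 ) 861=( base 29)10k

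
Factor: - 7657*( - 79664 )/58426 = 304993624/29213 = 2^3*13^2 * 19^1*  31^1*131^(- 1)*223^( - 1 ) * 383^1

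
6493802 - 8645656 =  - 2151854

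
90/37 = 90/37 = 2.43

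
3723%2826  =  897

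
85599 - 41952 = 43647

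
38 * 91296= 3469248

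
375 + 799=1174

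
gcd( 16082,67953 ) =1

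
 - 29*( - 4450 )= 129050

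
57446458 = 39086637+18359821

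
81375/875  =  93 = 93.00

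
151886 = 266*571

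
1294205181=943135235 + 351069946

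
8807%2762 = 521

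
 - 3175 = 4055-7230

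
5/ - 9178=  - 1 + 9173/9178 = -0.00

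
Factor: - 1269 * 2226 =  - 2824794 = - 2^1*3^4 *7^1 *47^1*53^1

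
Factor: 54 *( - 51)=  - 2^1*3^4*17^1 =- 2754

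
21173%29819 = 21173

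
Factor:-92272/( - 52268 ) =316/179 = 2^2*79^1*179^ (  -  1 )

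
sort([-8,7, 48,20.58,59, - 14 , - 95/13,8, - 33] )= [ - 33,-14, - 8, - 95/13,7,8, 20.58,48,59]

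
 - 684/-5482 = 342/2741 = 0.12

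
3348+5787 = 9135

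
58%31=27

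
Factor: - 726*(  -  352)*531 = 2^6*3^3*11^3  *  59^1= 135698112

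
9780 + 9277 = 19057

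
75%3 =0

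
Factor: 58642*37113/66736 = 2^( - 3)*3^1 * 43^( - 1)* 89^1 * 97^( - 1 )*109^1*139^1*269^1 = 1088190273/33368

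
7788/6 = 1298 = 1298.00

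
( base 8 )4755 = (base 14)cd7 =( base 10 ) 2541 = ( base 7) 10260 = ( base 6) 15433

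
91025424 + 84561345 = 175586769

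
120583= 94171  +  26412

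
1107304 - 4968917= - 3861613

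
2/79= 2/79 = 0.03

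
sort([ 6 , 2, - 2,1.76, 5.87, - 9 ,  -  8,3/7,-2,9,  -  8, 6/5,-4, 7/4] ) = [ - 9, - 8, - 8 , - 4 , - 2, - 2,3/7 , 6/5, 7/4,1.76,2, 5.87, 6, 9]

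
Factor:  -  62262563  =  -11^1 *19^1*297907^1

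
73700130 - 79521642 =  - 5821512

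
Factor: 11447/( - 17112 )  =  -2^(-3)*3^( - 1)*23^(-1)*31^(  -  1)*11447^1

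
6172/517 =11 + 485/517= 11.94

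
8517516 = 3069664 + 5447852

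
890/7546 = 445/3773 = 0.12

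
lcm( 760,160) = 3040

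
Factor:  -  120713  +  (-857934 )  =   - 978647^1 = - 978647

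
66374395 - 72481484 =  - 6107089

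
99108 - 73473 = 25635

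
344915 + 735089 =1080004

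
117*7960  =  931320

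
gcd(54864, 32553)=9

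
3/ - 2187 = - 1/729=- 0.00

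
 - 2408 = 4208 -6616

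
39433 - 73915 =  - 34482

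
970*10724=10402280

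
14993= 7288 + 7705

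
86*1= 86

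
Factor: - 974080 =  - 2^8*5^1*761^1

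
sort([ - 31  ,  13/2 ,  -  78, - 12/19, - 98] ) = [ - 98, - 78, - 31, - 12/19,13/2 ]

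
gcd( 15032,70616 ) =8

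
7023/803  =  7023/803= 8.75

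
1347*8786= 11834742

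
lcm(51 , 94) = 4794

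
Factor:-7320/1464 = - 5^1 = - 5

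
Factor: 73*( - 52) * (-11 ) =41756 = 2^2*11^1*13^1*73^1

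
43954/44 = 21977/22 =998.95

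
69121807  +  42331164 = 111452971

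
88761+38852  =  127613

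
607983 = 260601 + 347382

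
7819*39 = 304941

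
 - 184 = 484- 668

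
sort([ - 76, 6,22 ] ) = [ - 76, 6,22 ] 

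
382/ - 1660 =  -  191/830 = - 0.23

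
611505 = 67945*9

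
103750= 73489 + 30261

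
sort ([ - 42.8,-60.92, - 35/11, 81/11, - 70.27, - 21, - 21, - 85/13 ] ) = [- 70.27, - 60.92,-42.8, -21, - 21, - 85/13, - 35/11, 81/11]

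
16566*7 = 115962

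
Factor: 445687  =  11^1 * 31^1*1307^1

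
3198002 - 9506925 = -6308923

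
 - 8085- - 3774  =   - 4311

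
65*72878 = 4737070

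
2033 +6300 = 8333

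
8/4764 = 2/1191 = 0.00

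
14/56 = 1/4 = 0.25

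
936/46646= 468/23323 =0.02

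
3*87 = 261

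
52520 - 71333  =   - 18813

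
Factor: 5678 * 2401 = 2^1 * 7^4*17^1*167^1 =13632878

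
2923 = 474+2449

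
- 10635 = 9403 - 20038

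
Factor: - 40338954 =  - 2^1*3^2*37^2*1637^1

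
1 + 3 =4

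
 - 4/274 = -1 + 135/137 = - 0.01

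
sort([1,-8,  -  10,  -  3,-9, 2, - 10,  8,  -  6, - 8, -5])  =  [ - 10,-10, -9,  -  8,-8,  -  6,-5,-3, 1,  2,8]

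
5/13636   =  5/13636 = 0.00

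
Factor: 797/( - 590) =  - 2^( - 1)*5^ (  -  1 )*59^( - 1) * 797^1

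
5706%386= 302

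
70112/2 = 35056 = 35056.00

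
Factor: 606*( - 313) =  - 2^1*3^1* 101^1*313^1 = - 189678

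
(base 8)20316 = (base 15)274d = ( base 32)86E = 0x20ce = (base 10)8398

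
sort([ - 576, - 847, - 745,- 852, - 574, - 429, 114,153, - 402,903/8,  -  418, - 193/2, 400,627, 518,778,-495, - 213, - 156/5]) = [-852, - 847,  -  745, - 576, - 574, - 495, - 429, - 418, - 402, - 213, - 193/2, - 156/5 , 903/8,114,153,400, 518,  627, 778 ]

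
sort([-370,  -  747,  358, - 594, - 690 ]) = [- 747, - 690, - 594, - 370, 358] 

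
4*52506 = 210024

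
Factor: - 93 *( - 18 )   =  2^1 * 3^3*31^1 = 1674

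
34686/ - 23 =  - 1509 + 21/23 = - 1508.09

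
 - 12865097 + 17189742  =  4324645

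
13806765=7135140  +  6671625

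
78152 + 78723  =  156875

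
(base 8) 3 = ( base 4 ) 3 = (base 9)3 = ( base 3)10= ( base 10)3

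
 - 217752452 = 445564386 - 663316838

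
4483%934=747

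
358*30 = 10740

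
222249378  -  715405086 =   -  493155708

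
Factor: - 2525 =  - 5^2*101^1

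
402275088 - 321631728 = 80643360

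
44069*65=2864485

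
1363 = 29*47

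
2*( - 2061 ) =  - 4122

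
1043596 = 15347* 68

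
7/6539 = 7/6539 = 0.00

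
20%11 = 9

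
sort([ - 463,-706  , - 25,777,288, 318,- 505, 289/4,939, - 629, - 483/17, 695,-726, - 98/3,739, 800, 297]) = [ - 726,  -  706, -629, - 505, - 463, - 98/3, - 483/17, - 25, 289/4, 288, 297,318 , 695,739,777 , 800  ,  939 ] 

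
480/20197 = 480/20197= 0.02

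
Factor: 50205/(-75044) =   -  2^( - 2 )*3^1*5^1*73^ ( - 1)*257^( -1)*3347^1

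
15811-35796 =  - 19985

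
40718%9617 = 2250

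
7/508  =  7/508= 0.01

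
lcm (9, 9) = 9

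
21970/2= 10985 = 10985.00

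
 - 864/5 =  - 173 + 1/5 = -172.80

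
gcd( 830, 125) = 5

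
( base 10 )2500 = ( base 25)400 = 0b100111000100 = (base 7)10201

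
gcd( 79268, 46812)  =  4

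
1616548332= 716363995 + 900184337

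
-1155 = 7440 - 8595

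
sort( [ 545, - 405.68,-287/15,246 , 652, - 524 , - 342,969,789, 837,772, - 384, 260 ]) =[  -  524, - 405.68, - 384, - 342, - 287/15,246, 260, 545,652,772 , 789 , 837, 969]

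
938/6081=938/6081=0.15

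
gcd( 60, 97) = 1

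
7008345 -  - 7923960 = 14932305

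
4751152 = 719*6608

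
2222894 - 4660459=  - 2437565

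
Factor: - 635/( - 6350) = 2^( - 1)*5^( - 1) =1/10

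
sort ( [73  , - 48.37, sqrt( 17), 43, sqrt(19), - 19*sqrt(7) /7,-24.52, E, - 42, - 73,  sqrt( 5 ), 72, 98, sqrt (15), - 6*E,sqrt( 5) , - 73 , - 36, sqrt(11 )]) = [ - 73,- 73, - 48.37, - 42, - 36, - 24.52, - 6*E, - 19 * sqrt( 7) /7, sqrt( 5), sqrt( 5), E, sqrt ( 11), sqrt( 15), sqrt(17),  sqrt( 19),43,72, 73,98]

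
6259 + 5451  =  11710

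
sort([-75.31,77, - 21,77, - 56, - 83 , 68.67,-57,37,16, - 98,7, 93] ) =[-98, - 83, - 75.31,  -  57,-56, - 21 , 7,16, 37, 68.67,77, 77,93] 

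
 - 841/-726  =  841/726 = 1.16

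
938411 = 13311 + 925100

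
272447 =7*38921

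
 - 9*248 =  - 2232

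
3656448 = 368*9936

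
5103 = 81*63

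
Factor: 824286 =2^1*3^1 *37^1*47^1*79^1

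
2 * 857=1714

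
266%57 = 38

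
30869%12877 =5115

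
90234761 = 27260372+62974389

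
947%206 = 123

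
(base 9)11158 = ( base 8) 16400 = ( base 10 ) 7424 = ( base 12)4368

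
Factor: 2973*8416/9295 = 2^5 * 3^1*5^( - 1 )*11^ ( - 1)*13^ ( - 2)*263^1*991^1= 25020768/9295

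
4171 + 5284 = 9455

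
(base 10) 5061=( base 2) 1001111000101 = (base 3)20221110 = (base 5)130221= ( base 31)588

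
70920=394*180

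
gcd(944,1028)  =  4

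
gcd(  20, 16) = 4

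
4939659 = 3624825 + 1314834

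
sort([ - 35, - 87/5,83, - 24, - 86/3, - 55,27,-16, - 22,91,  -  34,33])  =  [-55,-35, - 34,  -  86/3,  -  24, - 22, - 87/5,-16,27,33, 83,91 ]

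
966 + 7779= 8745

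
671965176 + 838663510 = 1510628686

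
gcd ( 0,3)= 3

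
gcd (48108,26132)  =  4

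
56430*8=451440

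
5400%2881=2519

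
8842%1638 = 652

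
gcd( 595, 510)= 85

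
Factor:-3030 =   -  2^1*3^1*5^1 * 101^1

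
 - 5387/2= -2694 + 1/2 = - 2693.50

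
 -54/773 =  - 1+719/773 = -  0.07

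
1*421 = 421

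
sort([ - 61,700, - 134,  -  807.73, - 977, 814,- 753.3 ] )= [ - 977, - 807.73, - 753.3, - 134, - 61, 700,814 ] 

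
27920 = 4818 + 23102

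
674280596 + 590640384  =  1264920980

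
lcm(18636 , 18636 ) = 18636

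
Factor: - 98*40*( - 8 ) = 2^7*5^1*7^2 = 31360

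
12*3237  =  38844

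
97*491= 47627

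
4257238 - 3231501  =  1025737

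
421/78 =421/78 = 5.40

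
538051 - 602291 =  - 64240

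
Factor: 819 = 3^2*7^1*13^1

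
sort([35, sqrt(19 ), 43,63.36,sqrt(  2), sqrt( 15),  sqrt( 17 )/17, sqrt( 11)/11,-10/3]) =[  -  10/3, sqrt(17)/17,sqrt(11 ) /11, sqrt ( 2) , sqrt(15), sqrt( 19 ),  35, 43,63.36]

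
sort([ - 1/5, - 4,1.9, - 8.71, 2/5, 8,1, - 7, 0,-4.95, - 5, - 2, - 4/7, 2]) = [ - 8.71, - 7, - 5,  -  4.95, - 4 , - 2 , - 4/7, -1/5 , 0,2/5,1 , 1.9,  2,8] 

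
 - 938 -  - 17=-921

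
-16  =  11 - 27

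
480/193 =2+94/193 = 2.49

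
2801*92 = 257692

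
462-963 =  - 501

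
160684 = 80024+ 80660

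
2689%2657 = 32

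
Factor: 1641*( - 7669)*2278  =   - 2^1*3^1 * 17^1 *67^1*547^1 * 7669^1  =  - 28668240462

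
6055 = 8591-2536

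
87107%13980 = 3227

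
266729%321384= 266729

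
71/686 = 71/686 = 0.10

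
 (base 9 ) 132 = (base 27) 42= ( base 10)110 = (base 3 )11002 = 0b1101110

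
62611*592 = 37065712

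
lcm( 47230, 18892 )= 94460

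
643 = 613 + 30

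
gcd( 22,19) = 1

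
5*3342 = 16710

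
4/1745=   4/1745 =0.00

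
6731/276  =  24 + 107/276 = 24.39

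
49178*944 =46424032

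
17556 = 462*38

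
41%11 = 8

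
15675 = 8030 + 7645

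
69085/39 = 1771 + 16/39= 1771.41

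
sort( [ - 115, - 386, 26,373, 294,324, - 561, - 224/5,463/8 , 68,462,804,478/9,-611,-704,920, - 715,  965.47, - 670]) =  [-715,-704, - 670,-611, - 561, - 386, - 115, - 224/5,26, 478/9,463/8 , 68,294,324 , 373,462,804,920, 965.47 ] 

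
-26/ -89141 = 2/6857 =0.00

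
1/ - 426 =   -  1 + 425/426 = -0.00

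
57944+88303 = 146247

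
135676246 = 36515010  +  99161236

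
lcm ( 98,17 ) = 1666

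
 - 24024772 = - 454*52918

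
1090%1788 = 1090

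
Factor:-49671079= - 49671079^1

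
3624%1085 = 369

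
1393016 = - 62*( - 22468 ) 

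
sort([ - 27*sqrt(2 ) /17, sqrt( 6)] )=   [ - 27 * sqrt(2)/17,sqrt( 6)] 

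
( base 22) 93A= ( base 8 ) 10520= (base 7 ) 15631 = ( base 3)20002011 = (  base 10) 4432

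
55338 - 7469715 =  - 7414377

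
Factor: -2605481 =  - 2605481^1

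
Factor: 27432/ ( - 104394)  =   - 36/137 = - 2^2*3^2*137^(  -  1)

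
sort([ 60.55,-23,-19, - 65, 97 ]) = [-65,- 23, - 19, 60.55,97 ]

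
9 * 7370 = 66330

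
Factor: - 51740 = - 2^2*5^1*13^1 * 199^1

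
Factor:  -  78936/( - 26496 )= 2^( - 4 )*3^( - 1 )*11^1*13^1 = 143/48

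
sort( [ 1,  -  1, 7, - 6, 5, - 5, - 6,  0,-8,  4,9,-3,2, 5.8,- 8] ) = [ - 8, - 8, - 6,- 6, - 5,  -  3,- 1 , 0  ,  1, 2,4  ,  5 , 5.8, 7, 9]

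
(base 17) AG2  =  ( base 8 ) 6134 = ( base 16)C5C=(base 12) 19B8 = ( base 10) 3164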